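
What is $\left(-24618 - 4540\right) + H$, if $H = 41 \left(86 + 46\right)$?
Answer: $-23746$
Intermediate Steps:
$H = 5412$ ($H = 41 \cdot 132 = 5412$)
$\left(-24618 - 4540\right) + H = \left(-24618 - 4540\right) + 5412 = -29158 + 5412 = -23746$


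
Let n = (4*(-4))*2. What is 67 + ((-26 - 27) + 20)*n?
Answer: 1123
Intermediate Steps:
n = -32 (n = -16*2 = -32)
67 + ((-26 - 27) + 20)*n = 67 + ((-26 - 27) + 20)*(-32) = 67 + (-53 + 20)*(-32) = 67 - 33*(-32) = 67 + 1056 = 1123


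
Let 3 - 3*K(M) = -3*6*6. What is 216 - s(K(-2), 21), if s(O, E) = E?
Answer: 195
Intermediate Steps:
K(M) = 37 (K(M) = 1 - (-3*6)*6/3 = 1 - (-6)*6 = 1 - ⅓*(-108) = 1 + 36 = 37)
216 - s(K(-2), 21) = 216 - 1*21 = 216 - 21 = 195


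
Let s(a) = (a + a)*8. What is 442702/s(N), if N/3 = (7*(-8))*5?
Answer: -221351/6720 ≈ -32.939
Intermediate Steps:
N = -840 (N = 3*((7*(-8))*5) = 3*(-56*5) = 3*(-280) = -840)
s(a) = 16*a (s(a) = (2*a)*8 = 16*a)
442702/s(N) = 442702/((16*(-840))) = 442702/(-13440) = 442702*(-1/13440) = -221351/6720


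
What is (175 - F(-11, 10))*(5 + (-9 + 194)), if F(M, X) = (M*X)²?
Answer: -2265750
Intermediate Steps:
F(M, X) = M²*X²
(175 - F(-11, 10))*(5 + (-9 + 194)) = (175 - (-11)²*10²)*(5 + (-9 + 194)) = (175 - 121*100)*(5 + 185) = (175 - 1*12100)*190 = (175 - 12100)*190 = -11925*190 = -2265750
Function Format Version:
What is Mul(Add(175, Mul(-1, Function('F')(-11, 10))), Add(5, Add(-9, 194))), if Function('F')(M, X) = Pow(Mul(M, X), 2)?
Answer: -2265750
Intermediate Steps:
Function('F')(M, X) = Mul(Pow(M, 2), Pow(X, 2))
Mul(Add(175, Mul(-1, Function('F')(-11, 10))), Add(5, Add(-9, 194))) = Mul(Add(175, Mul(-1, Mul(Pow(-11, 2), Pow(10, 2)))), Add(5, Add(-9, 194))) = Mul(Add(175, Mul(-1, Mul(121, 100))), Add(5, 185)) = Mul(Add(175, Mul(-1, 12100)), 190) = Mul(Add(175, -12100), 190) = Mul(-11925, 190) = -2265750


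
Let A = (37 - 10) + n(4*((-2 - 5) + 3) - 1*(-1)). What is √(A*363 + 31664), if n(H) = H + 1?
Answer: √36383 ≈ 190.74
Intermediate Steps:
n(H) = 1 + H
A = 13 (A = (37 - 10) + (1 + (4*((-2 - 5) + 3) - 1*(-1))) = 27 + (1 + (4*(-7 + 3) + 1)) = 27 + (1 + (4*(-4) + 1)) = 27 + (1 + (-16 + 1)) = 27 + (1 - 15) = 27 - 14 = 13)
√(A*363 + 31664) = √(13*363 + 31664) = √(4719 + 31664) = √36383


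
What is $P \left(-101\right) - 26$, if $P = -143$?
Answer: $14417$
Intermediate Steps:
$P \left(-101\right) - 26 = \left(-143\right) \left(-101\right) - 26 = 14443 - 26 = 14417$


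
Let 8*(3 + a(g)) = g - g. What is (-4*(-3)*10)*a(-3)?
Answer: -360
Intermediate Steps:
a(g) = -3 (a(g) = -3 + (g - g)/8 = -3 + (⅛)*0 = -3 + 0 = -3)
(-4*(-3)*10)*a(-3) = (-4*(-3)*10)*(-3) = (12*10)*(-3) = 120*(-3) = -360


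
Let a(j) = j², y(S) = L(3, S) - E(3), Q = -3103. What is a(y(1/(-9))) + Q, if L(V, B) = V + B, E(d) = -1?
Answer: -250118/81 ≈ -3087.9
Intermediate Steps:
L(V, B) = B + V
y(S) = 4 + S (y(S) = (S + 3) - 1*(-1) = (3 + S) + 1 = 4 + S)
a(y(1/(-9))) + Q = (4 + 1/(-9))² - 3103 = (4 - ⅑)² - 3103 = (35/9)² - 3103 = 1225/81 - 3103 = -250118/81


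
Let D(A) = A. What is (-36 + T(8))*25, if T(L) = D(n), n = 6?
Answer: -750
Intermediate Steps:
T(L) = 6
(-36 + T(8))*25 = (-36 + 6)*25 = -30*25 = -750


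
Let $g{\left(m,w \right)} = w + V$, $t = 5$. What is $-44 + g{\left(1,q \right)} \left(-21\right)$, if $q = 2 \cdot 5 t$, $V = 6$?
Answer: $-1220$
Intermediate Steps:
$q = 50$ ($q = 2 \cdot 5 \cdot 5 = 10 \cdot 5 = 50$)
$g{\left(m,w \right)} = 6 + w$ ($g{\left(m,w \right)} = w + 6 = 6 + w$)
$-44 + g{\left(1,q \right)} \left(-21\right) = -44 + \left(6 + 50\right) \left(-21\right) = -44 + 56 \left(-21\right) = -44 - 1176 = -1220$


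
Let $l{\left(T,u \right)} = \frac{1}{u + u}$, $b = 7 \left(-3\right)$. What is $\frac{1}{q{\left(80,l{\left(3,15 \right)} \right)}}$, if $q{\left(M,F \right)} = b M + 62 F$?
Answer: $- \frac{15}{25169} \approx -0.00059597$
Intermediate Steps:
$b = -21$
$l{\left(T,u \right)} = \frac{1}{2 u}$
$q{\left(M,F \right)} = - 21 M + 62 F$
$\frac{1}{q{\left(80,l{\left(3,15 \right)} \right)}} = \frac{1}{\left(-21\right) 80 + 62 \frac{1}{2 \cdot 15}} = \frac{1}{-1680 + 62 \cdot \frac{1}{2} \cdot \frac{1}{15}} = \frac{1}{-1680 + 62 \cdot \frac{1}{30}} = \frac{1}{-1680 + \frac{31}{15}} = \frac{1}{- \frac{25169}{15}} = - \frac{15}{25169}$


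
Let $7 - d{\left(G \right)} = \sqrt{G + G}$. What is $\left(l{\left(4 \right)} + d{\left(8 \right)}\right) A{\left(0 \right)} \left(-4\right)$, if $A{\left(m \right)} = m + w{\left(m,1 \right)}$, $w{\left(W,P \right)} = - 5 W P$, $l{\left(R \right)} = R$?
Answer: $0$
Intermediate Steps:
$d{\left(G \right)} = 7 - \sqrt{2} \sqrt{G}$ ($d{\left(G \right)} = 7 - \sqrt{G + G} = 7 - \sqrt{2 G} = 7 - \sqrt{2} \sqrt{G}$)
$w{\left(W,P \right)} = - 5 P W$
$A{\left(m \right)} = - 4 m$ ($A{\left(m \right)} = m - 5 m = - 4 m$)
$\left(l{\left(4 \right)} + d{\left(8 \right)}\right) A{\left(0 \right)} \left(-4\right) = \left(4 + \left(7 - \sqrt{2} \sqrt{8}\right)\right) \left(-4\right) 0 \left(-4\right) = \left(4 + \left(7 - \sqrt{2} \cdot 2 \sqrt{2}\right)\right) 0 \left(-4\right) = \left(4 + \left(7 - 4\right)\right) 0 = \left(4 + 3\right) 0 = 7 \cdot 0 = 0$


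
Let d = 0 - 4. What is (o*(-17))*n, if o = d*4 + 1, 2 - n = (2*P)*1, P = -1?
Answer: 1020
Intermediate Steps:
d = -4
n = 4 (n = 2 - 2*(-1) = 2 - (-2) = 2 - 1*(-2) = 2 + 2 = 4)
o = -15 (o = -4*4 + 1 = -16 + 1 = -15)
(o*(-17))*n = -15*(-17)*4 = 255*4 = 1020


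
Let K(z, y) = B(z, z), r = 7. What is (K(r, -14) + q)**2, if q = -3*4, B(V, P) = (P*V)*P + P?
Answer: 114244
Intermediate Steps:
B(V, P) = P + V*P**2 (B(V, P) = V*P**2 + P = P + V*P**2)
K(z, y) = z*(1 + z**2) (K(z, y) = z*(1 + z*z) = z*(1 + z**2))
q = -12
(K(r, -14) + q)**2 = ((7 + 7**3) - 12)**2 = ((7 + 343) - 12)**2 = (350 - 12)**2 = 338**2 = 114244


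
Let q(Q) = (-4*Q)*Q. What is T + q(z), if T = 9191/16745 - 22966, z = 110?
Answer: -1195014479/16745 ≈ -71366.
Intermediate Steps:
q(Q) = -4*Q²
T = -384556479/16745 (T = 9191*(1/16745) - 22966 = 9191/16745 - 22966 = -384556479/16745 ≈ -22965.)
T + q(z) = -384556479/16745 - 4*110² = -384556479/16745 - 4*12100 = -384556479/16745 - 48400 = -1195014479/16745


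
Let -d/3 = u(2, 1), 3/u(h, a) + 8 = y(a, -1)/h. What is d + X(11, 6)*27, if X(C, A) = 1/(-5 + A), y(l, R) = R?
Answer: 477/17 ≈ 28.059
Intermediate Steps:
u(h, a) = 3/(-8 - 1/h)
d = 18/17 (d = -(-9)*2/(1 + 8*2) = -(-9)*2/(1 + 16) = -(-9)*2/17 = -3*(-6/17) = 18/17 ≈ 1.0588)
d + X(11, 6)*27 = 18/17 + 27/(-5 + 6) = 18/17 + 27/1 = 18/17 + 1*27 = 18/17 + 27 = 477/17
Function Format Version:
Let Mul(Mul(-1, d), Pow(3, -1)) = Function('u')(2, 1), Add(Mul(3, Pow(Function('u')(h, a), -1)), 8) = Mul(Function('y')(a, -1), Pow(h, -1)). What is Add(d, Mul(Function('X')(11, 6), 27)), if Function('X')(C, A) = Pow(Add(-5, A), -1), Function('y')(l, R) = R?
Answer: Rational(477, 17) ≈ 28.059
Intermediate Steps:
Function('u')(h, a) = Mul(3, Pow(Add(-8, Mul(-1, Pow(h, -1))), -1))
d = Rational(18, 17) (d = Mul(-3, Mul(-3, 2, Pow(Add(1, Mul(8, 2)), -1))) = Mul(-3, Mul(-3, 2, Pow(Add(1, 16), -1))) = Mul(-3, Mul(-3, 2, Pow(17, -1))) = Mul(-3, Mul(-3, 2, Rational(1, 17))) = Mul(-3, Rational(-6, 17)) = Rational(18, 17) ≈ 1.0588)
Add(d, Mul(Function('X')(11, 6), 27)) = Add(Rational(18, 17), Mul(Pow(Add(-5, 6), -1), 27)) = Add(Rational(18, 17), Mul(Pow(1, -1), 27)) = Add(Rational(18, 17), Mul(1, 27)) = Add(Rational(18, 17), 27) = Rational(477, 17)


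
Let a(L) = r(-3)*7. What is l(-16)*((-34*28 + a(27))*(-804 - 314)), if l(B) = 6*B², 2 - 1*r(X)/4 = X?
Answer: 1394405376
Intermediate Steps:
r(X) = 8 - 4*X
a(L) = 140 (a(L) = (8 - 4*(-3))*7 = (8 + 12)*7 = 20*7 = 140)
l(-16)*((-34*28 + a(27))*(-804 - 314)) = (6*(-16)²)*((-34*28 + 140)*(-804 - 314)) = (6*256)*((-952 + 140)*(-1118)) = 1536*(-812*(-1118)) = 1536*907816 = 1394405376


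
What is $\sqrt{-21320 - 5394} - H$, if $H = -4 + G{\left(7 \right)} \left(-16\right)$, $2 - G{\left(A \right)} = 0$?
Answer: $36 + 19 i \sqrt{74} \approx 36.0 + 163.44 i$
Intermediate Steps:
$G{\left(A \right)} = 2$ ($G{\left(A \right)} = 2 - 0 = 2 + 0 = 2$)
$H = -36$ ($H = -4 + 2 \left(-16\right) = -4 - 32 = -36$)
$\sqrt{-21320 - 5394} - H = \sqrt{-21320 - 5394} - -36 = \sqrt{-26714} + 36 = 19 i \sqrt{74} + 36 = 36 + 19 i \sqrt{74}$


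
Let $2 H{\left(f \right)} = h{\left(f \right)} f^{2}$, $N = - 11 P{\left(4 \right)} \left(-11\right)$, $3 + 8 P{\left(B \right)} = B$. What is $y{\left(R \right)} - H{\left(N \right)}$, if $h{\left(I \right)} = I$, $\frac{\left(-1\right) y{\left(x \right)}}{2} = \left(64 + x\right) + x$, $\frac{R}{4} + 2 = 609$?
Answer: $- \frac{11847721}{1024} \approx -11570.0$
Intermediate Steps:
$R = 2428$ ($R = -8 + 4 \cdot 609 = -8 + 2436 = 2428$)
$P{\left(B \right)} = - \frac{3}{8} + \frac{B}{8}$
$N = \frac{121}{8}$ ($N = - 11 \left(- \frac{3}{8} + \frac{1}{8} \cdot 4\right) \left(-11\right) = - 11 \left(- \frac{3}{8} + \frac{1}{2}\right) \left(-11\right) = \left(-11\right) \frac{1}{8} \left(-11\right) = \left(- \frac{11}{8}\right) \left(-11\right) = \frac{121}{8} \approx 15.125$)
$y{\left(x \right)} = -128 - 4 x$ ($y{\left(x \right)} = - 2 \left(\left(64 + x\right) + x\right) = - 2 \left(64 + 2 x\right) = -128 - 4 x$)
$H{\left(f \right)} = \frac{f^{3}}{2}$ ($H{\left(f \right)} = \frac{f f^{2}}{2} = \frac{f^{3}}{2}$)
$y{\left(R \right)} - H{\left(N \right)} = \left(-128 - 9712\right) - \frac{\left(\frac{121}{8}\right)^{3}}{2} = \left(-128 - 9712\right) - \frac{1}{2} \cdot \frac{1771561}{512} = -9840 - \frac{1771561}{1024} = - \frac{11847721}{1024}$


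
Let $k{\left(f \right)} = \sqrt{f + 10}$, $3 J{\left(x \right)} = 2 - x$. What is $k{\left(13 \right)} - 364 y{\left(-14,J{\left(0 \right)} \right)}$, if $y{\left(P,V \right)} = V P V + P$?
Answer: $\frac{66248}{9} + \sqrt{23} \approx 7365.7$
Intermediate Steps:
$J{\left(x \right)} = \frac{2}{3} - \frac{x}{3}$ ($J{\left(x \right)} = \frac{2 - x}{3} = \frac{2}{3} - \frac{x}{3}$)
$y{\left(P,V \right)} = P + P V^{2}$ ($y{\left(P,V \right)} = P V V + P = P V^{2} + P = P + P V^{2}$)
$k{\left(f \right)} = \sqrt{10 + f}$
$k{\left(13 \right)} - 364 y{\left(-14,J{\left(0 \right)} \right)} = \sqrt{10 + 13} - 364 \left(- 14 \left(1 + \left(\frac{2}{3} - 0\right)^{2}\right)\right) = \sqrt{23} - 364 \left(- 14 \left(1 + \left(\frac{2}{3} + 0\right)^{2}\right)\right) = \sqrt{23} - 364 \left(- 14 \left(1 + \left(\frac{2}{3}\right)^{2}\right)\right) = \sqrt{23} - 364 \left(- 14 \left(1 + \frac{4}{9}\right)\right) = \sqrt{23} - 364 \left(\left(-14\right) \frac{13}{9}\right) = \sqrt{23} - - \frac{66248}{9} = \sqrt{23} + \frac{66248}{9} = \frac{66248}{9} + \sqrt{23}$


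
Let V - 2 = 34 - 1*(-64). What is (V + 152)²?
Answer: 63504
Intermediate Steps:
V = 100 (V = 2 + (34 - 1*(-64)) = 2 + (34 + 64) = 2 + 98 = 100)
(V + 152)² = (100 + 152)² = 252² = 63504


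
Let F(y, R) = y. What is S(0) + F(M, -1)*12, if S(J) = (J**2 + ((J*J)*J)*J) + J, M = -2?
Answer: -24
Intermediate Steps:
S(J) = J + J**2 + J**4 (S(J) = (J**2 + (J**2*J)*J) + J = (J**2 + J**3*J) + J = (J**2 + J**4) + J = J + J**2 + J**4)
S(0) + F(M, -1)*12 = 0*(1 + 0 + 0**3) - 2*12 = 0*(1 + 0 + 0) - 24 = 0*1 - 24 = 0 - 24 = -24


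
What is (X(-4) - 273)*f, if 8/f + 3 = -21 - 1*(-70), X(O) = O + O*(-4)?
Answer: -1044/23 ≈ -45.391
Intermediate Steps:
X(O) = -3*O (X(O) = O - 4*O = -3*O)
f = 4/23 (f = 8/(-3 + (-21 - 1*(-70))) = 8/(-3 + (-21 + 70)) = 8/(-3 + 49) = 8/46 = 8*(1/46) = 4/23 ≈ 0.17391)
(X(-4) - 273)*f = (-3*(-4) - 273)*(4/23) = (12 - 273)*(4/23) = -261*4/23 = -1044/23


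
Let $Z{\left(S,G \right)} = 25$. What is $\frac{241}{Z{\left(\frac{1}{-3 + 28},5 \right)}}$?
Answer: $\frac{241}{25} \approx 9.64$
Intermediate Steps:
$\frac{241}{Z{\left(\frac{1}{-3 + 28},5 \right)}} = \frac{241}{25}$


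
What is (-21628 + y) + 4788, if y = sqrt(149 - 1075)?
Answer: -16840 + I*sqrt(926) ≈ -16840.0 + 30.43*I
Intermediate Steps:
y = I*sqrt(926) (y = sqrt(-926) = I*sqrt(926) ≈ 30.43*I)
(-21628 + y) + 4788 = (-21628 + I*sqrt(926)) + 4788 = -16840 + I*sqrt(926)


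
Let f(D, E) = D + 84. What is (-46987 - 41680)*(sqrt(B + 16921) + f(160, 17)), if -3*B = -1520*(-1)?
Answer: -21634748 - 88667*sqrt(147729)/3 ≈ -3.2995e+7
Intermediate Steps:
f(D, E) = 84 + D
B = -1520/3 (B = -(-1520)*(-1)/3 = -1/3*1520 = -1520/3 ≈ -506.67)
(-46987 - 41680)*(sqrt(B + 16921) + f(160, 17)) = (-46987 - 41680)*(sqrt(-1520/3 + 16921) + (84 + 160)) = -88667*(sqrt(49243/3) + 244) = -88667*(sqrt(147729)/3 + 244) = -88667*(244 + sqrt(147729)/3) = -21634748 - 88667*sqrt(147729)/3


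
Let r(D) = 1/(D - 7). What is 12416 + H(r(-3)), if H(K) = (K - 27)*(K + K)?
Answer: 621071/50 ≈ 12421.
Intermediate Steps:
r(D) = 1/(-7 + D)
H(K) = 2*K*(-27 + K) (H(K) = (-27 + K)*(2*K) = 2*K*(-27 + K))
12416 + H(r(-3)) = 12416 + 2*(-27 + 1/(-7 - 3))/(-7 - 3) = 12416 + 2*(-27 + 1/(-10))/(-10) = 12416 + 2*(-⅒)*(-27 - ⅒) = 12416 + 2*(-⅒)*(-271/10) = 12416 + 271/50 = 621071/50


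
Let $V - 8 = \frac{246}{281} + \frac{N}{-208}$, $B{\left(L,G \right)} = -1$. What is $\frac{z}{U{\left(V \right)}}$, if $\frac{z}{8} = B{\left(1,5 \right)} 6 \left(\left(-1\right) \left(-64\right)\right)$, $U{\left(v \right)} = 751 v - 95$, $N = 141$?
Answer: $- \frac{59850752}{118091607} \approx -0.50682$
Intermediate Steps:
$V = \frac{479131}{58448}$ ($V = 8 + \left(\frac{246}{281} + \frac{141}{-208}\right) = 8 + \left(246 \cdot \frac{1}{281} + 141 \left(- \frac{1}{208}\right)\right) = 8 + \left(\frac{246}{281} - \frac{141}{208}\right) = 8 + \frac{11547}{58448} = \frac{479131}{58448} \approx 8.1976$)
$U{\left(v \right)} = -95 + 751 v$
$z = -3072$ ($z = 8 \left(-1\right) 6 \left(\left(-1\right) \left(-64\right)\right) = 8 \left(\left(-6\right) 64\right) = 8 \left(-384\right) = -3072$)
$\frac{z}{U{\left(V \right)}} = - \frac{3072}{-95 + 751 \cdot \frac{479131}{58448}} = - \frac{3072}{-95 + \frac{359827381}{58448}} = - \frac{3072}{\frac{354274821}{58448}} = \left(-3072\right) \frac{58448}{354274821} = - \frac{59850752}{118091607}$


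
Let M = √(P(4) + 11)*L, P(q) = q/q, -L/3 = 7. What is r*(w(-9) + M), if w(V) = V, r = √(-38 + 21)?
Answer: I*√17*(-9 - 42*√3) ≈ -337.05*I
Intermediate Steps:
L = -21 (L = -3*7 = -21)
P(q) = 1
r = I*√17 (r = √(-17) = I*√17 ≈ 4.1231*I)
M = -42*√3 (M = √(1 + 11)*(-21) = √12*(-21) = (2*√3)*(-21) = -42*√3 ≈ -72.746)
r*(w(-9) + M) = (I*√17)*(-9 - 42*√3) = I*√17*(-9 - 42*√3)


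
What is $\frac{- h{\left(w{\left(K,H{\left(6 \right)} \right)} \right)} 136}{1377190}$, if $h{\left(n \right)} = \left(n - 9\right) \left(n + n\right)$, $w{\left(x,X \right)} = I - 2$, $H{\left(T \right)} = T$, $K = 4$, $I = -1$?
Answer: $- \frac{4896}{688595} \approx -0.0071101$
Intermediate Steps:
$w{\left(x,X \right)} = -3$ ($w{\left(x,X \right)} = -1 - 2 = -3$)
$h{\left(n \right)} = 2 n \left(-9 + n\right)$ ($h{\left(n \right)} = \left(-9 + n\right) 2 n = 2 n \left(-9 + n\right)$)
$\frac{- h{\left(w{\left(K,H{\left(6 \right)} \right)} \right)} 136}{1377190} = \frac{- 2 \left(-3\right) \left(-9 - 3\right) 136}{1377190} = - 2 \left(-3\right) \left(-12\right) 136 \cdot \frac{1}{1377190} = \left(-1\right) 72 \cdot 136 \cdot \frac{1}{1377190} = \left(-72\right) 136 \cdot \frac{1}{1377190} = \left(-9792\right) \frac{1}{1377190} = - \frac{4896}{688595}$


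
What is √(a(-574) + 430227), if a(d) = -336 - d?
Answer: 7*√8785 ≈ 656.10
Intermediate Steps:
√(a(-574) + 430227) = √((-336 - 1*(-574)) + 430227) = √((-336 + 574) + 430227) = √(238 + 430227) = √430465 = 7*√8785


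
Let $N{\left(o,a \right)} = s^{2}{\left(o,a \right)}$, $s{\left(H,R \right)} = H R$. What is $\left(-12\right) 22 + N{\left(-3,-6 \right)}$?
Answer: $60$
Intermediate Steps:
$N{\left(o,a \right)} = a^{2} o^{2}$ ($N{\left(o,a \right)} = \left(o a\right)^{2} = \left(a o\right)^{2} = a^{2} o^{2}$)
$\left(-12\right) 22 + N{\left(-3,-6 \right)} = \left(-12\right) 22 + \left(-6\right)^{2} \left(-3\right)^{2} = -264 + 36 \cdot 9 = -264 + 324 = 60$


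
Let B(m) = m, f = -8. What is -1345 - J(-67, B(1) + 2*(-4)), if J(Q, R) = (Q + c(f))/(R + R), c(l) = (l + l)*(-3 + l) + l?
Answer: -18729/14 ≈ -1337.8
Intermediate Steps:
c(l) = l + 2*l*(-3 + l) (c(l) = (2*l)*(-3 + l) + l = 2*l*(-3 + l) + l = l + 2*l*(-3 + l))
J(Q, R) = (168 + Q)/(2*R) (J(Q, R) = (Q - 8*(-5 + 2*(-8)))/(R + R) = (Q - 8*(-5 - 16))/((2*R)) = (Q - 8*(-21))*(1/(2*R)) = (Q + 168)*(1/(2*R)) = (168 + Q)*(1/(2*R)) = (168 + Q)/(2*R))
-1345 - J(-67, B(1) + 2*(-4)) = -1345 - (168 - 67)/(2*(1 + 2*(-4))) = -1345 - 101/(2*(1 - 8)) = -1345 - 101/(2*(-7)) = -1345 - (-1)*101/(2*7) = -1345 - 1*(-101/14) = -1345 + 101/14 = -18729/14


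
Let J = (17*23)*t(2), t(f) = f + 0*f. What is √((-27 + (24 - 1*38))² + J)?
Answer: √2463 ≈ 49.629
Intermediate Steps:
t(f) = f (t(f) = f + 0 = f)
J = 782 (J = (17*23)*2 = 391*2 = 782)
√((-27 + (24 - 1*38))² + J) = √((-27 + (24 - 1*38))² + 782) = √((-27 + (24 - 38))² + 782) = √((-27 - 14)² + 782) = √((-41)² + 782) = √(1681 + 782) = √2463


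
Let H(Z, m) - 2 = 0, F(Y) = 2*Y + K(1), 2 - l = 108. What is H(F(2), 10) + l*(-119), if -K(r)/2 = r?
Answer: 12616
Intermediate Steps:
l = -106 (l = 2 - 1*108 = 2 - 108 = -106)
K(r) = -2*r
F(Y) = -2 + 2*Y (F(Y) = 2*Y - 2*1 = 2*Y - 2 = -2 + 2*Y)
H(Z, m) = 2 (H(Z, m) = 2 + 0 = 2)
H(F(2), 10) + l*(-119) = 2 - 106*(-119) = 2 + 12614 = 12616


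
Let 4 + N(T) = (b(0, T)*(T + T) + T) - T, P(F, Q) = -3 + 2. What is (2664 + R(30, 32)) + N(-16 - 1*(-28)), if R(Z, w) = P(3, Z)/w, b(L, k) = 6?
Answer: 89727/32 ≈ 2804.0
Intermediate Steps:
P(F, Q) = -1
R(Z, w) = -1/w
N(T) = -4 + 12*T (N(T) = -4 + ((6*(T + T) + T) - T) = -4 + ((6*(2*T) + T) - T) = -4 + ((12*T + T) - T) = -4 + (13*T - T) = -4 + 12*T)
(2664 + R(30, 32)) + N(-16 - 1*(-28)) = (2664 - 1/32) + (-4 + 12*(-16 - 1*(-28))) = (2664 - 1*1/32) + (-4 + 12*(-16 + 28)) = (2664 - 1/32) + (-4 + 12*12) = 85247/32 + (-4 + 144) = 85247/32 + 140 = 89727/32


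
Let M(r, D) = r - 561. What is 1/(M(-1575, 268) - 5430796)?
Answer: -1/5432932 ≈ -1.8406e-7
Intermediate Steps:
M(r, D) = -561 + r
1/(M(-1575, 268) - 5430796) = 1/((-561 - 1575) - 5430796) = 1/(-2136 - 5430796) = 1/(-5432932) = -1/5432932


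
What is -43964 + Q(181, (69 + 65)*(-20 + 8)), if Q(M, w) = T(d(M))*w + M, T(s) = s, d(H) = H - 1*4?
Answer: -328399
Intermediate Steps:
d(H) = -4 + H (d(H) = H - 4 = -4 + H)
Q(M, w) = M + w*(-4 + M) (Q(M, w) = (-4 + M)*w + M = w*(-4 + M) + M = M + w*(-4 + M))
-43964 + Q(181, (69 + 65)*(-20 + 8)) = -43964 + (181 + ((69 + 65)*(-20 + 8))*(-4 + 181)) = -43964 + (181 + (134*(-12))*177) = -43964 + (181 - 1608*177) = -43964 + (181 - 284616) = -43964 - 284435 = -328399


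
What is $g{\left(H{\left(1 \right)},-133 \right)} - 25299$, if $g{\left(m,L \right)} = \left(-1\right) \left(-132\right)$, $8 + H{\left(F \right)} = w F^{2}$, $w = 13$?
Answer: $-25167$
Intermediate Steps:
$H{\left(F \right)} = -8 + 13 F^{2}$
$g{\left(m,L \right)} = 132$
$g{\left(H{\left(1 \right)},-133 \right)} - 25299 = 132 - 25299 = -25167$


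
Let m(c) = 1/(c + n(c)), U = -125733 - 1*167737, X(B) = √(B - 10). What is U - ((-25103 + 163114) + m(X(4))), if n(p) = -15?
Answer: -33224032/77 + I*√6/231 ≈ -4.3148e+5 + 0.010604*I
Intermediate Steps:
X(B) = √(-10 + B)
U = -293470 (U = -125733 - 167737 = -293470)
m(c) = 1/(-15 + c) (m(c) = 1/(c - 15) = 1/(-15 + c))
U - ((-25103 + 163114) + m(X(4))) = -293470 - ((-25103 + 163114) + 1/(-15 + √(-10 + 4))) = -293470 - (138011 + 1/(-15 + √(-6))) = -293470 - (138011 + 1/(-15 + I*√6)) = -293470 + (-138011 - 1/(-15 + I*√6)) = -431481 - 1/(-15 + I*√6)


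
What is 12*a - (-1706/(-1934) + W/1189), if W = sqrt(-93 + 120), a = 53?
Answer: 614159/967 - 3*sqrt(3)/1189 ≈ 635.11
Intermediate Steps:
W = 3*sqrt(3) (W = sqrt(27) = 3*sqrt(3) ≈ 5.1962)
12*a - (-1706/(-1934) + W/1189) = 12*53 - (-1706/(-1934) + (3*sqrt(3))/1189) = 636 - (-1706*(-1/1934) + (3*sqrt(3))*(1/1189)) = 636 - (853/967 + 3*sqrt(3)/1189) = 636 + (-853/967 - 3*sqrt(3)/1189) = 614159/967 - 3*sqrt(3)/1189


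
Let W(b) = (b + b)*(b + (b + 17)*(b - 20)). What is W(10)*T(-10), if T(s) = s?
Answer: 52000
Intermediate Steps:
W(b) = 2*b*(b + (-20 + b)*(17 + b)) (W(b) = (2*b)*(b + (17 + b)*(-20 + b)) = (2*b)*(b + (-20 + b)*(17 + b)) = 2*b*(b + (-20 + b)*(17 + b)))
W(10)*T(-10) = (2*10*(-340 + 10**2 - 2*10))*(-10) = (2*10*(-340 + 100 - 20))*(-10) = (2*10*(-260))*(-10) = -5200*(-10) = 52000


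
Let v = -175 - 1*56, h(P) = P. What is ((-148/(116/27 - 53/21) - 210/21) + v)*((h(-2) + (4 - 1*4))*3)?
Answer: 652242/335 ≈ 1947.0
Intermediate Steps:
v = -231 (v = -175 - 56 = -231)
((-148/(116/27 - 53/21) - 210/21) + v)*((h(-2) + (4 - 1*4))*3) = ((-148/(116/27 - 53/21) - 210/21) - 231)*((-2 + (4 - 1*4))*3) = ((-148/(116*(1/27) - 53*1/21) - 210*1/21) - 231)*((-2 + (4 - 4))*3) = ((-148/(116/27 - 53/21) - 10) - 231)*((-2 + 0)*3) = ((-148/335/189 - 10) - 231)*(-2*3) = ((-148*189/335 - 10) - 231)*(-6) = ((-27972/335 - 10) - 231)*(-6) = (-31322/335 - 231)*(-6) = -108707/335*(-6) = 652242/335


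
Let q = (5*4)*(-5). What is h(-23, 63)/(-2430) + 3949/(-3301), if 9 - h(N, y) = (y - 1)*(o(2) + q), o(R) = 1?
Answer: -3320813/891270 ≈ -3.7259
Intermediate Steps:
q = -100 (q = 20*(-5) = -100)
h(N, y) = -90 + 99*y (h(N, y) = 9 - (y - 1)*(1 - 100) = 9 - (-1 + y)*(-99) = 9 - (99 - 99*y) = 9 + (-99 + 99*y) = -90 + 99*y)
h(-23, 63)/(-2430) + 3949/(-3301) = (-90 + 99*63)/(-2430) + 3949/(-3301) = (-90 + 6237)*(-1/2430) + 3949*(-1/3301) = 6147*(-1/2430) - 3949/3301 = -683/270 - 3949/3301 = -3320813/891270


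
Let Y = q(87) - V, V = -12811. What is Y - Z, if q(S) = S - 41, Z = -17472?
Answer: 30329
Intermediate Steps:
q(S) = -41 + S
Y = 12857 (Y = (-41 + 87) - 1*(-12811) = 46 + 12811 = 12857)
Y - Z = 12857 - 1*(-17472) = 12857 + 17472 = 30329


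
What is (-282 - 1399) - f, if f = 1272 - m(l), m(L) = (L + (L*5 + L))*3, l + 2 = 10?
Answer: -2785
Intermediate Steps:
l = 8 (l = -2 + 10 = 8)
m(L) = 21*L (m(L) = (L + (5*L + L))*3 = (L + 6*L)*3 = (7*L)*3 = 21*L)
f = 1104 (f = 1272 - 21*8 = 1272 - 1*168 = 1272 - 168 = 1104)
(-282 - 1399) - f = (-282 - 1399) - 1*1104 = -1681 - 1104 = -2785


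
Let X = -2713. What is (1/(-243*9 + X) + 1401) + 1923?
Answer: 16287599/4900 ≈ 3324.0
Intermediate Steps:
(1/(-243*9 + X) + 1401) + 1923 = (1/(-243*9 - 2713) + 1401) + 1923 = (1/(-2187 - 2713) + 1401) + 1923 = (1/(-4900) + 1401) + 1923 = (-1/4900 + 1401) + 1923 = 6864899/4900 + 1923 = 16287599/4900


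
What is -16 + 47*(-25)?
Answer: -1191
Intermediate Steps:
-16 + 47*(-25) = -16 - 1175 = -1191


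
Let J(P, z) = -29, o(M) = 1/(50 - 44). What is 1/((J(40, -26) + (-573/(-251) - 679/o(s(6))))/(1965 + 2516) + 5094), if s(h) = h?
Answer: 1124731/5728350434 ≈ 0.00019634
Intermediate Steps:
o(M) = ⅙ (o(M) = 1/6 = ⅙)
1/((J(40, -26) + (-573/(-251) - 679/o(s(6))))/(1965 + 2516) + 5094) = 1/((-29 + (-573/(-251) - 679/⅙))/(1965 + 2516) + 5094) = 1/((-29 + (-573*(-1/251) - 679*6))/4481 + 5094) = 1/((-29 + (573/251 - 4074))*(1/4481) + 5094) = 1/((-29 - 1022001/251)*(1/4481) + 5094) = 1/(-1029280/251*1/4481 + 5094) = 1/(-1029280/1124731 + 5094) = 1/(5728350434/1124731) = 1124731/5728350434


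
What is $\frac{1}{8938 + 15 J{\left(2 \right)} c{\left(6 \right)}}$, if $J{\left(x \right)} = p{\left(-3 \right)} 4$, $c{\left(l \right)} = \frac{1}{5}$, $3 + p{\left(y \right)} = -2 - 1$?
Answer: $\frac{1}{8866} \approx 0.00011279$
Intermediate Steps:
$p{\left(y \right)} = -6$ ($p{\left(y \right)} = -3 - 3 = -6$)
$c{\left(l \right)} = \frac{1}{5}$
$J{\left(x \right)} = -24$ ($J{\left(x \right)} = \left(-6\right) 4 = -24$)
$\frac{1}{8938 + 15 J{\left(2 \right)} c{\left(6 \right)}} = \frac{1}{8938 + 15 \left(-24\right) \frac{1}{5}} = \frac{1}{8938 - 72} = \frac{1}{8866}$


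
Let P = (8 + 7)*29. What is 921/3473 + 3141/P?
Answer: 3769776/503585 ≈ 7.4859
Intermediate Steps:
P = 435 (P = 15*29 = 435)
921/3473 + 3141/P = 921/3473 + 3141/435 = 921*(1/3473) + 3141*(1/435) = 921/3473 + 1047/145 = 3769776/503585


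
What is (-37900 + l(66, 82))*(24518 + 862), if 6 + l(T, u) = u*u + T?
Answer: -789724080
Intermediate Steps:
l(T, u) = -6 + T + u² (l(T, u) = -6 + (u*u + T) = -6 + (u² + T) = -6 + (T + u²) = -6 + T + u²)
(-37900 + l(66, 82))*(24518 + 862) = (-37900 + (-6 + 66 + 82²))*(24518 + 862) = (-37900 + (-6 + 66 + 6724))*25380 = (-37900 + 6784)*25380 = -31116*25380 = -789724080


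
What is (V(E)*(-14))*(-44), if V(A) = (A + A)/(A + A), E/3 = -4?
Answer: 616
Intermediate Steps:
E = -12 (E = 3*(-4) = -12)
V(A) = 1 (V(A) = (2*A)/((2*A)) = (2*A)*(1/(2*A)) = 1)
(V(E)*(-14))*(-44) = (1*(-14))*(-44) = -14*(-44) = 616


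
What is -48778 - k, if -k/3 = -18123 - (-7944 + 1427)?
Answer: -83596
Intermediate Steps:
k = 34818 (k = -3*(-18123 - (-7944 + 1427)) = -3*(-18123 - 1*(-6517)) = -3*(-18123 + 6517) = -3*(-11606) = 34818)
-48778 - k = -48778 - 1*34818 = -48778 - 34818 = -83596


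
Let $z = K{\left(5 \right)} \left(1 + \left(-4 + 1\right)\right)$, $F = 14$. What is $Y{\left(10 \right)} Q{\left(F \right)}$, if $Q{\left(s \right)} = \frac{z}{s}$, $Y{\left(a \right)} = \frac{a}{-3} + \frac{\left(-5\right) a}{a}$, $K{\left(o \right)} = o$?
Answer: $\frac{125}{21} \approx 5.9524$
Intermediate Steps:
$Y{\left(a \right)} = -5 - \frac{a}{3}$ ($Y{\left(a \right)} = a \left(- \frac{1}{3}\right) - 5 = - \frac{a}{3} - 5 = -5 - \frac{a}{3}$)
$z = -10$ ($z = 5 \left(1 + \left(-4 + 1\right)\right) = 5 \left(1 - 3\right) = 5 \left(-2\right) = -10$)
$Q{\left(s \right)} = - \frac{10}{s}$
$Y{\left(10 \right)} Q{\left(F \right)} = \left(-5 - \frac{10}{3}\right) \left(- \frac{10}{14}\right) = \left(-5 - \frac{10}{3}\right) \left(\left(-10\right) \frac{1}{14}\right) = \left(- \frac{25}{3}\right) \left(- \frac{5}{7}\right) = \frac{125}{21}$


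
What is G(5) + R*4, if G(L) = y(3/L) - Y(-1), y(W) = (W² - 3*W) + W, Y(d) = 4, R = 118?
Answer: 11679/25 ≈ 467.16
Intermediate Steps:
y(W) = W² - 2*W
G(L) = -4 + 3*(-2 + 3/L)/L (G(L) = (3/L)*(-2 + 3/L) - 1*4 = 3*(-2 + 3/L)/L - 4 = -4 + 3*(-2 + 3/L)/L)
G(5) + R*4 = (-4 - 6/5 + 9/5²) + 118*4 = (-4 - 6*⅕ + 9*(1/25)) + 472 = (-4 - 6/5 + 9/25) + 472 = -121/25 + 472 = 11679/25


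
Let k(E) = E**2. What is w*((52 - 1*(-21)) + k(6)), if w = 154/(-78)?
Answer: -8393/39 ≈ -215.21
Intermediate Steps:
w = -77/39 (w = 154*(-1/78) = -77/39 ≈ -1.9744)
w*((52 - 1*(-21)) + k(6)) = -77*((52 - 1*(-21)) + 6**2)/39 = -77*((52 + 21) + 36)/39 = -77*(73 + 36)/39 = -77/39*109 = -8393/39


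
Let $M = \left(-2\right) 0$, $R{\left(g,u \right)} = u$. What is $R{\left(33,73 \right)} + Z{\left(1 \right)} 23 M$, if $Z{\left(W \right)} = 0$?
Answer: $73$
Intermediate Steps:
$M = 0$
$R{\left(33,73 \right)} + Z{\left(1 \right)} 23 M = 73 + 0 \cdot 23 \cdot 0 = 73 + 0 \cdot 0 = 73 + 0 = 73$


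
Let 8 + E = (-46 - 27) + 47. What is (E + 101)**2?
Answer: 4489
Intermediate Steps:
E = -34 (E = -8 + ((-46 - 27) + 47) = -8 + (-73 + 47) = -8 - 26 = -34)
(E + 101)**2 = (-34 + 101)**2 = 67**2 = 4489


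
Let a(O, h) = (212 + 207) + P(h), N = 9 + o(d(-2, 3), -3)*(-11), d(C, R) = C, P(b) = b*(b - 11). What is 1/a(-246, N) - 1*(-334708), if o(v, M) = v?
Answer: 347761613/1039 ≈ 3.3471e+5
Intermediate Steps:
P(b) = b*(-11 + b)
N = 31 (N = 9 - 2*(-11) = 9 + 22 = 31)
a(O, h) = 419 + h*(-11 + h) (a(O, h) = (212 + 207) + h*(-11 + h) = 419 + h*(-11 + h))
1/a(-246, N) - 1*(-334708) = 1/(419 + 31*(-11 + 31)) - 1*(-334708) = 1/(419 + 31*20) + 334708 = 1/(419 + 620) + 334708 = 1/1039 + 334708 = 347761613/1039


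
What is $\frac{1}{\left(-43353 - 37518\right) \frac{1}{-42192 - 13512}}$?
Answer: $\frac{18568}{26957} \approx 0.6888$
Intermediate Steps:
$\frac{1}{\left(-43353 - 37518\right) \frac{1}{-42192 - 13512}} = \frac{1}{\left(-80871\right) \frac{1}{-55704}} = \frac{1}{\left(-80871\right) \left(- \frac{1}{55704}\right)} = \frac{1}{\frac{26957}{18568}} = \frac{18568}{26957}$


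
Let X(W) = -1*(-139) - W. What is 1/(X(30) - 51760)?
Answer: -1/51651 ≈ -1.9361e-5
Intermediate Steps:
X(W) = 139 - W
1/(X(30) - 51760) = 1/((139 - 1*30) - 51760) = 1/((139 - 30) - 51760) = 1/(109 - 51760) = 1/(-51651) = -1/51651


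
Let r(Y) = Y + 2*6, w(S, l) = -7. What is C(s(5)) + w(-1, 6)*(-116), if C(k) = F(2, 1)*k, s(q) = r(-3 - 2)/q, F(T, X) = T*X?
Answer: 4074/5 ≈ 814.80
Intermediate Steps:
r(Y) = 12 + Y (r(Y) = Y + 12 = 12 + Y)
s(q) = 7/q (s(q) = (12 + (-3 - 2))/q = (12 - 5)/q = 7/q)
C(k) = 2*k (C(k) = (2*1)*k = 2*k)
C(s(5)) + w(-1, 6)*(-116) = 2*(7/5) - 7*(-116) = 2*(7*(⅕)) + 812 = 2*(7/5) + 812 = 14/5 + 812 = 4074/5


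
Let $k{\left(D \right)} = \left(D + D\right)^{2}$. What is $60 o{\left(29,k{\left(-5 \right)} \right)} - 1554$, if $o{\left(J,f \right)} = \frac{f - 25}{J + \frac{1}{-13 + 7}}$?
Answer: $- \frac{241842}{173} \approx -1397.9$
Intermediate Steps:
$k{\left(D \right)} = 4 D^{2}$ ($k{\left(D \right)} = \left(2 D\right)^{2} = 4 D^{2}$)
$o{\left(J,f \right)} = \frac{-25 + f}{- \frac{1}{6} + J}$ ($o{\left(J,f \right)} = \frac{-25 + f}{J + \frac{1}{-6}} = \frac{-25 + f}{J - \frac{1}{6}} = \frac{-25 + f}{- \frac{1}{6} + J}$)
$60 o{\left(29,k{\left(-5 \right)} \right)} - 1554 = 60 \frac{6 \left(-25 + 4 \left(-5\right)^{2}\right)}{-1 + 6 \cdot 29} - 1554 = 60 \frac{6 \left(-25 + 4 \cdot 25\right)}{-1 + 174} - 1554 = 60 \frac{6 \left(-25 + 100\right)}{173} - 1554 = 60 \cdot 6 \cdot \frac{1}{173} \cdot 75 - 1554 = 60 \cdot \frac{450}{173} - 1554 = \frac{27000}{173} - 1554 = - \frac{241842}{173}$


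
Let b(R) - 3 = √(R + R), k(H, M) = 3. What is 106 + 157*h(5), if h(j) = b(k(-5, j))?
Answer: 577 + 157*√6 ≈ 961.57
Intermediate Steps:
b(R) = 3 + √2*√R (b(R) = 3 + √(R + R) = 3 + √(2*R) = 3 + √2*√R)
h(j) = 3 + √6 (h(j) = 3 + √2*√3 = 3 + √6)
106 + 157*h(5) = 106 + 157*(3 + √6) = 106 + (471 + 157*√6) = 577 + 157*√6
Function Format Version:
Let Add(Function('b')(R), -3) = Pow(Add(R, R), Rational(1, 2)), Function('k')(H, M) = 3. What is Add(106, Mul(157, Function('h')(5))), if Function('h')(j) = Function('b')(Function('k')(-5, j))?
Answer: Add(577, Mul(157, Pow(6, Rational(1, 2)))) ≈ 961.57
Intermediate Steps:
Function('b')(R) = Add(3, Mul(Pow(2, Rational(1, 2)), Pow(R, Rational(1, 2)))) (Function('b')(R) = Add(3, Pow(Add(R, R), Rational(1, 2))) = Add(3, Pow(Mul(2, R), Rational(1, 2))) = Add(3, Mul(Pow(2, Rational(1, 2)), Pow(R, Rational(1, 2)))))
Function('h')(j) = Add(3, Pow(6, Rational(1, 2))) (Function('h')(j) = Add(3, Mul(Pow(2, Rational(1, 2)), Pow(3, Rational(1, 2)))) = Add(3, Pow(6, Rational(1, 2))))
Add(106, Mul(157, Function('h')(5))) = Add(106, Mul(157, Add(3, Pow(6, Rational(1, 2))))) = Add(106, Add(471, Mul(157, Pow(6, Rational(1, 2))))) = Add(577, Mul(157, Pow(6, Rational(1, 2))))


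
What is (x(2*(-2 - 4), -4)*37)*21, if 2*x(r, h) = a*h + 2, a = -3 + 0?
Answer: 5439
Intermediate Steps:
a = -3
x(r, h) = 1 - 3*h/2 (x(r, h) = (-3*h + 2)/2 = (2 - 3*h)/2 = 1 - 3*h/2)
(x(2*(-2 - 4), -4)*37)*21 = ((1 - 3/2*(-4))*37)*21 = ((1 + 6)*37)*21 = (7*37)*21 = 259*21 = 5439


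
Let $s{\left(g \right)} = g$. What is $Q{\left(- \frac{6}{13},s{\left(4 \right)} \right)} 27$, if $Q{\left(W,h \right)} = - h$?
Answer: $-108$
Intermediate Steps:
$Q{\left(- \frac{6}{13},s{\left(4 \right)} \right)} 27 = \left(-1\right) 4 \cdot 27 = \left(-4\right) 27 = -108$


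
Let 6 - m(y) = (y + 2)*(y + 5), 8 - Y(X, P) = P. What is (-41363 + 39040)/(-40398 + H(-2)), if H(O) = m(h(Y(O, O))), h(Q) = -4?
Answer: 2323/40390 ≈ 0.057514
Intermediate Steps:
Y(X, P) = 8 - P
m(y) = 6 - (2 + y)*(5 + y) (m(y) = 6 - (y + 2)*(y + 5) = 6 - (2 + y)*(5 + y))
H(O) = 8 (H(O) = -4 - 1*(-4)**2 - 7*(-4) = -4 - 1*16 + 28 = -4 - 16 + 28 = 8)
(-41363 + 39040)/(-40398 + H(-2)) = (-41363 + 39040)/(-40398 + 8) = -2323/(-40390) = -2323*(-1/40390) = 2323/40390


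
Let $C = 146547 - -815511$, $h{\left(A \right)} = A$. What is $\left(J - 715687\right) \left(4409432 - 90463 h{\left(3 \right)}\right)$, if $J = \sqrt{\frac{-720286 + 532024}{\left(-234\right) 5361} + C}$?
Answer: $-2961543580541 + \frac{2228177 \sqrt{95363803042521}}{5361} \approx -2.9575 \cdot 10^{12}$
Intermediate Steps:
$C = 962058$ ($C = 146547 + 815511 = 962058$)
$J = \frac{7 \sqrt{95363803042521}}{69693}$ ($J = \sqrt{\frac{-720286 + 532024}{\left(-234\right) 5361} + 962058} = \sqrt{- \frac{188262}{-1254474} + 962058} = \sqrt{\left(-188262\right) \left(- \frac{1}{1254474}\right) + 962058} = \sqrt{\frac{10459}{69693} + 962058} = \sqrt{\frac{67048718653}{69693}} = \frac{7 \sqrt{95363803042521}}{69693} \approx 980.85$)
$\left(J - 715687\right) \left(4409432 - 90463 h{\left(3 \right)}\right) = \left(\frac{7 \sqrt{95363803042521}}{69693} - 715687\right) \left(4409432 - 271389\right) = \left(\frac{7 \sqrt{95363803042521}}{69693} + \left(-995234 + 279547\right)\right) \left(4409432 - 271389\right) = \left(\frac{7 \sqrt{95363803042521}}{69693} - 715687\right) 4138043 = \left(-715687 + \frac{7 \sqrt{95363803042521}}{69693}\right) 4138043 = -2961543580541 + \frac{2228177 \sqrt{95363803042521}}{5361}$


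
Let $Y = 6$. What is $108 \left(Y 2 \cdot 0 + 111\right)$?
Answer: $11988$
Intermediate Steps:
$108 \left(Y 2 \cdot 0 + 111\right) = 108 \left(6 \cdot 2 \cdot 0 + 111\right) = 108 \left(12 \cdot 0 + 111\right) = 108 \left(0 + 111\right) = 108 \cdot 111 = 11988$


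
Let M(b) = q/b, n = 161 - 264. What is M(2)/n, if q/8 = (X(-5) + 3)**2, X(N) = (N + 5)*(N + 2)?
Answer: -36/103 ≈ -0.34951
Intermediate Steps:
X(N) = (2 + N)*(5 + N) (X(N) = (5 + N)*(2 + N) = (2 + N)*(5 + N))
n = -103
q = 72 (q = 8*((10 + (-5)**2 + 7*(-5)) + 3)**2 = 8*((10 + 25 - 35) + 3)**2 = 8*(0 + 3)**2 = 8*3**2 = 8*9 = 72)
M(b) = 72/b
M(2)/n = (72/2)/(-103) = (72*(1/2))*(-1/103) = 36*(-1/103) = -36/103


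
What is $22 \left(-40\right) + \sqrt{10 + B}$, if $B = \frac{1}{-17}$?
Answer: $-880 + \frac{13 \sqrt{17}}{17} \approx -876.85$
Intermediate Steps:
$B = - \frac{1}{17} \approx -0.058824$
$22 \left(-40\right) + \sqrt{10 + B} = 22 \left(-40\right) + \sqrt{10 - \frac{1}{17}} = -880 + \sqrt{\frac{169}{17}} = -880 + \frac{13 \sqrt{17}}{17}$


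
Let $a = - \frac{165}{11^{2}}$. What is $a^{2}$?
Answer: $\frac{225}{121} \approx 1.8595$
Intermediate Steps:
$a = - \frac{15}{11}$ ($a = - \frac{165}{121} = \left(-165\right) \frac{1}{121} = - \frac{15}{11} \approx -1.3636$)
$a^{2} = \left(- \frac{15}{11}\right)^{2} = \frac{225}{121}$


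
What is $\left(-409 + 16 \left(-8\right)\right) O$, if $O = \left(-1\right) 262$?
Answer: $140694$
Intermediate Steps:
$O = -262$
$\left(-409 + 16 \left(-8\right)\right) O = \left(-409 + 16 \left(-8\right)\right) \left(-262\right) = \left(-409 - 128\right) \left(-262\right) = \left(-537\right) \left(-262\right) = 140694$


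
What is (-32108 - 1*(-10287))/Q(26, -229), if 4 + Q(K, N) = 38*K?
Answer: -21821/984 ≈ -22.176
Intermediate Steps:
Q(K, N) = -4 + 38*K
(-32108 - 1*(-10287))/Q(26, -229) = (-32108 - 1*(-10287))/(-4 + 38*26) = (-32108 + 10287)/(-4 + 988) = -21821/984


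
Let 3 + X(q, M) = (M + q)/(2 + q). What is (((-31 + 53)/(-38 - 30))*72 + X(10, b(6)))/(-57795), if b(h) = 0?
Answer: 2597/5895090 ≈ 0.00044054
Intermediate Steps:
X(q, M) = -3 + (M + q)/(2 + q)
(((-31 + 53)/(-38 - 30))*72 + X(10, b(6)))/(-57795) = (((-31 + 53)/(-38 - 30))*72 + (-6 + 0 - 2*10)/(2 + 10))/(-57795) = ((22/(-68))*72 + (-6 + 0 - 20)/12)*(-1/57795) = ((22*(-1/68))*72 + (1/12)*(-26))*(-1/57795) = (-11/34*72 - 13/6)*(-1/57795) = (-396/17 - 13/6)*(-1/57795) = -2597/102*(-1/57795) = 2597/5895090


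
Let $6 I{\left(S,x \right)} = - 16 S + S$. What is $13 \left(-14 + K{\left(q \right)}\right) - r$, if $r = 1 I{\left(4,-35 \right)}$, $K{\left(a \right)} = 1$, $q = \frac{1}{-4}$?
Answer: $-159$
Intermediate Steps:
$q = - \frac{1}{4} \approx -0.25$
$I{\left(S,x \right)} = - \frac{5 S}{2}$ ($I{\left(S,x \right)} = \frac{- 16 S + S}{6} = \frac{\left(-15\right) S}{6} = - \frac{5 S}{2}$)
$r = -10$ ($r = 1 \left(\left(- \frac{5}{2}\right) 4\right) = 1 \left(-10\right) = -10$)
$13 \left(-14 + K{\left(q \right)}\right) - r = 13 \left(-14 + 1\right) - -10 = 13 \left(-13\right) + 10 = -169 + 10 = -159$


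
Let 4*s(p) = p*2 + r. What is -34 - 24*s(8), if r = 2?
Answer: -142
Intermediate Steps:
s(p) = ½ + p/2 (s(p) = (p*2 + 2)/4 = (2*p + 2)/4 = (2 + 2*p)/4 = ½ + p/2)
-34 - 24*s(8) = -34 - 24*(½ + (½)*8) = -34 - 24*(½ + 4) = -34 - 24*9/2 = -34 - 108 = -142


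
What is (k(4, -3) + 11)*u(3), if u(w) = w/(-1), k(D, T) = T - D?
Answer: -12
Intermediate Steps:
u(w) = -w (u(w) = w*(-1) = -w)
(k(4, -3) + 11)*u(3) = ((-3 - 1*4) + 11)*(-1*3) = ((-3 - 4) + 11)*(-3) = (-7 + 11)*(-3) = 4*(-3) = -12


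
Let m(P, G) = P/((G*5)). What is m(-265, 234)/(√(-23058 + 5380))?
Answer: 53*I*√17678/4136652 ≈ 0.0017035*I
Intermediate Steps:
m(P, G) = P/(5*G) (m(P, G) = P/((5*G)) = P*(1/(5*G)) = P/(5*G))
m(-265, 234)/(√(-23058 + 5380)) = ((⅕)*(-265)/234)/(√(-23058 + 5380)) = ((⅕)*(-265)*(1/234))/(√(-17678)) = -53*(-I*√17678/17678)/234 = -(-53)*I*√17678/4136652 = 53*I*√17678/4136652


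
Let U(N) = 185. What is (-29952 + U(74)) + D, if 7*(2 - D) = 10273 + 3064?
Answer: -221692/7 ≈ -31670.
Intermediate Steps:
D = -13323/7 (D = 2 - (10273 + 3064)/7 = 2 - ⅐*13337 = 2 - 13337/7 = -13323/7 ≈ -1903.3)
(-29952 + U(74)) + D = (-29952 + 185) - 13323/7 = -29767 - 13323/7 = -221692/7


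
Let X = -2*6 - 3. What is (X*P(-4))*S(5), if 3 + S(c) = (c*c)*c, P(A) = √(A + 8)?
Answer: -3660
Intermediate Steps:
P(A) = √(8 + A)
X = -15 (X = -12 - 3 = -15)
S(c) = -3 + c³ (S(c) = -3 + (c*c)*c = -3 + c²*c = -3 + c³)
(X*P(-4))*S(5) = (-15*√(8 - 4))*(-3 + 5³) = (-15*√4)*(-3 + 125) = -15*2*122 = -30*122 = -3660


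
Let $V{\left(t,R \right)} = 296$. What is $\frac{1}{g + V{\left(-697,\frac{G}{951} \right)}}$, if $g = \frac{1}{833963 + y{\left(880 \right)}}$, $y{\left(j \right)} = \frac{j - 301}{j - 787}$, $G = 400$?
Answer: $\frac{25853046}{7652501647} \approx 0.0033784$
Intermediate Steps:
$y{\left(j \right)} = \frac{-301 + j}{-787 + j}$
$g = \frac{31}{25853046}$ ($g = \frac{1}{833963 + \frac{-301 + 880}{-787 + 880}} = \frac{1}{833963 + \frac{1}{93} \cdot 579} = \frac{1}{833963 + \frac{193}{31}} = \frac{1}{\frac{25853046}{31}} = \frac{31}{25853046} \approx 1.1991 \cdot 10^{-6}$)
$\frac{1}{g + V{\left(-697,\frac{G}{951} \right)}} = \frac{1}{\frac{31}{25853046} + 296} = \frac{1}{\frac{7652501647}{25853046}} = \frac{25853046}{7652501647}$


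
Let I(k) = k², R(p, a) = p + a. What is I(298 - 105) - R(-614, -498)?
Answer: 38361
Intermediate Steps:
R(p, a) = a + p
I(298 - 105) - R(-614, -498) = (298 - 105)² - (-498 - 614) = 193² - 1*(-1112) = 37249 + 1112 = 38361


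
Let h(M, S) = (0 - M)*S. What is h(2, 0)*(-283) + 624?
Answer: 624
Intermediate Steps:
h(M, S) = -M*S (h(M, S) = (-M)*S = -M*S)
h(2, 0)*(-283) + 624 = -1*2*0*(-283) + 624 = 0*(-283) + 624 = 0 + 624 = 624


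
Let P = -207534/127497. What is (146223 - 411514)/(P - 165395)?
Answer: 11274602209/7029191283 ≈ 1.6040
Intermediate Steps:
P = -69178/42499 (P = -207534*1/127497 = -69178/42499 ≈ -1.6278)
(146223 - 411514)/(P - 165395) = (146223 - 411514)/(-69178/42499 - 165395) = -265291/(-7029191283/42499) = -265291*(-42499/7029191283) = 11274602209/7029191283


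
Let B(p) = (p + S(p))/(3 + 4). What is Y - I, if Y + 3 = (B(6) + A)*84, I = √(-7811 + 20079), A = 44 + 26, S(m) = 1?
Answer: 5961 - 2*√3067 ≈ 5850.2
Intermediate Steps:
B(p) = ⅐ + p/7 (B(p) = (p + 1)/(3 + 4) = (1 + p)/7 = (1 + p)*(⅐) = ⅐ + p/7)
A = 70
I = 2*√3067 (I = √12268 = 2*√3067 ≈ 110.76)
Y = 5961 (Y = -3 + ((⅐ + (⅐)*6) + 70)*84 = -3 + ((⅐ + 6/7) + 70)*84 = -3 + (1 + 70)*84 = -3 + 71*84 = -3 + 5964 = 5961)
Y - I = 5961 - 2*√3067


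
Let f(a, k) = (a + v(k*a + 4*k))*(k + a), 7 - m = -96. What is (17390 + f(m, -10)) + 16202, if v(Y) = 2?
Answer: 43357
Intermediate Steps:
m = 103 (m = 7 - 1*(-96) = 7 + 96 = 103)
f(a, k) = (2 + a)*(a + k) (f(a, k) = (a + 2)*(k + a) = (2 + a)*(a + k))
(17390 + f(m, -10)) + 16202 = (17390 + (103² + 2*103 + 2*(-10) + 103*(-10))) + 16202 = (17390 + (10609 + 206 - 20 - 1030)) + 16202 = (17390 + 9765) + 16202 = 27155 + 16202 = 43357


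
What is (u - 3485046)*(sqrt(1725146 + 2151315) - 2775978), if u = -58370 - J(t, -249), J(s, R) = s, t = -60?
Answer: 9836278302168 - 3543356*sqrt(3876461) ≈ 9.8293e+12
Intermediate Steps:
u = -58310 (u = -58370 - 1*(-60) = -58370 + 60 = -58310)
(u - 3485046)*(sqrt(1725146 + 2151315) - 2775978) = (-58310 - 3485046)*(sqrt(1725146 + 2151315) - 2775978) = -3543356*(sqrt(3876461) - 2775978) = -3543356*(-2775978 + sqrt(3876461)) = 9836278302168 - 3543356*sqrt(3876461)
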